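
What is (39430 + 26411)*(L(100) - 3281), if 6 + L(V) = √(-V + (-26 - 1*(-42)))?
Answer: -216419367 + 131682*I*√21 ≈ -2.1642e+8 + 6.0344e+5*I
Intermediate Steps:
L(V) = -6 + √(16 - V) (L(V) = -6 + √(-V + (-26 - 1*(-42))) = -6 + √(-V + (-26 + 42)) = -6 + √(-V + 16) = -6 + √(16 - V))
(39430 + 26411)*(L(100) - 3281) = (39430 + 26411)*((-6 + √(16 - 1*100)) - 3281) = 65841*((-6 + √(16 - 100)) - 3281) = 65841*((-6 + √(-84)) - 3281) = 65841*((-6 + 2*I*√21) - 3281) = 65841*(-3287 + 2*I*√21) = -216419367 + 131682*I*√21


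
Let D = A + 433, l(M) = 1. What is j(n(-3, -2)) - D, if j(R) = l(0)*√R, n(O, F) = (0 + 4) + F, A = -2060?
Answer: 1627 + √2 ≈ 1628.4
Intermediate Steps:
n(O, F) = 4 + F
j(R) = √R (j(R) = 1*√R = √R)
D = -1627 (D = -2060 + 433 = -1627)
j(n(-3, -2)) - D = √(4 - 2) - 1*(-1627) = √2 + 1627 = 1627 + √2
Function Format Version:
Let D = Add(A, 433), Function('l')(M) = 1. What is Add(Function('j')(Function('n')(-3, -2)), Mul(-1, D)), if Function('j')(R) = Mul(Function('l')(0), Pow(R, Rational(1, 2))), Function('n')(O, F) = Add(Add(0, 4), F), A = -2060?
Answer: Add(1627, Pow(2, Rational(1, 2))) ≈ 1628.4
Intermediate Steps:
Function('n')(O, F) = Add(4, F)
Function('j')(R) = Pow(R, Rational(1, 2)) (Function('j')(R) = Mul(1, Pow(R, Rational(1, 2))) = Pow(R, Rational(1, 2)))
D = -1627 (D = Add(-2060, 433) = -1627)
Add(Function('j')(Function('n')(-3, -2)), Mul(-1, D)) = Add(Pow(Add(4, -2), Rational(1, 2)), Mul(-1, -1627)) = Add(Pow(2, Rational(1, 2)), 1627) = Add(1627, Pow(2, Rational(1, 2)))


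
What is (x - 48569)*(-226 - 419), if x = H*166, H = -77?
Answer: 39571395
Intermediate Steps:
x = -12782 (x = -77*166 = -12782)
(x - 48569)*(-226 - 419) = (-12782 - 48569)*(-226 - 419) = -61351*(-645) = 39571395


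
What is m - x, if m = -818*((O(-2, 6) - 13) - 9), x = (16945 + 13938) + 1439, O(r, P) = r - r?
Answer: -14326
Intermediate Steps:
O(r, P) = 0
x = 32322 (x = 30883 + 1439 = 32322)
m = 17996 (m = -818*((0 - 13) - 9) = -818*(-13 - 9) = -818*(-22) = 17996)
m - x = 17996 - 1*32322 = 17996 - 32322 = -14326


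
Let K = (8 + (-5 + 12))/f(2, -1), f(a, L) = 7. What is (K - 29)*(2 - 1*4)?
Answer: 376/7 ≈ 53.714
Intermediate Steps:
K = 15/7 (K = (8 + (-5 + 12))/7 = (8 + 7)*(⅐) = 15*(⅐) = 15/7 ≈ 2.1429)
(K - 29)*(2 - 1*4) = (15/7 - 29)*(2 - 1*4) = -188*(2 - 4)/7 = -188/7*(-2) = 376/7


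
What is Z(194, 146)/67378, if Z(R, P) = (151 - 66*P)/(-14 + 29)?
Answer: -1897/202134 ≈ -0.0093849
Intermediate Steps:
Z(R, P) = 151/15 - 22*P/5 (Z(R, P) = (151 - 66*P)/15 = (151 - 66*P)*(1/15) = 151/15 - 22*P/5)
Z(194, 146)/67378 = (151/15 - 22/5*146)/67378 = (151/15 - 3212/5)*(1/67378) = -1897/3*1/67378 = -1897/202134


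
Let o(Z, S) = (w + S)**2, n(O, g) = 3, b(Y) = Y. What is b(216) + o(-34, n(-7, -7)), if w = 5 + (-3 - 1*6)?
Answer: 217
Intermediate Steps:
w = -4 (w = 5 + (-3 - 6) = 5 - 9 = -4)
o(Z, S) = (-4 + S)**2
b(216) + o(-34, n(-7, -7)) = 216 + (-4 + 3)**2 = 216 + (-1)**2 = 216 + 1 = 217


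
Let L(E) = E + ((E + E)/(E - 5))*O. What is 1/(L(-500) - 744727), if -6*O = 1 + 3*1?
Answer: -303/225804181 ≈ -1.3419e-6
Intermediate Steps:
O = -⅔ (O = -(1 + 3*1)/6 = -(1 + 3)/6 = -⅙*4 = -⅔ ≈ -0.66667)
L(E) = E - 4*E/(3*(-5 + E)) (L(E) = E + ((E + E)/(E - 5))*(-⅔) = E + ((2*E)/(-5 + E))*(-⅔) = E + (2*E/(-5 + E))*(-⅔) = E - 4*E/(3*(-5 + E)))
1/(L(-500) - 744727) = 1/((⅓)*(-500)*(-19 + 3*(-500))/(-5 - 500) - 744727) = 1/((⅓)*(-500)*(-19 - 1500)/(-505) - 744727) = 1/((⅓)*(-500)*(-1/505)*(-1519) - 744727) = 1/(-151900/303 - 744727) = 1/(-225804181/303) = -303/225804181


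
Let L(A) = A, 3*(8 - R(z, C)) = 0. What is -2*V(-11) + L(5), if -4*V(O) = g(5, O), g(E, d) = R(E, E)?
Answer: 9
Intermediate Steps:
R(z, C) = 8 (R(z, C) = 8 - ⅓*0 = 8 + 0 = 8)
g(E, d) = 8
V(O) = -2 (V(O) = -¼*8 = -2)
-2*V(-11) + L(5) = -2*(-2) + 5 = 4 + 5 = 9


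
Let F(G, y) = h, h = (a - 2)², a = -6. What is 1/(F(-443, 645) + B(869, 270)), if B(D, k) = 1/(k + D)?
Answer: 1139/72897 ≈ 0.015625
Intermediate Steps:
B(D, k) = 1/(D + k)
h = 64 (h = (-6 - 2)² = (-8)² = 64)
F(G, y) = 64
1/(F(-443, 645) + B(869, 270)) = 1/(64 + 1/(869 + 270)) = 1/(64 + 1/1139) = 1/(72897/1139) = 1139/72897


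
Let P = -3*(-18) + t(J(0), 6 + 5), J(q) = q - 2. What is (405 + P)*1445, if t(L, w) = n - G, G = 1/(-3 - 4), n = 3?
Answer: 4674575/7 ≈ 6.6780e+5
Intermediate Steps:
G = -⅐ (G = 1/(-7) = -⅐ ≈ -0.14286)
J(q) = -2 + q
t(L, w) = 22/7 (t(L, w) = 3 - 1*(-⅐) = 3 + ⅐ = 22/7)
P = 400/7 (P = -3*(-18) + 22/7 = 54 + 22/7 = 400/7 ≈ 57.143)
(405 + P)*1445 = (405 + 400/7)*1445 = (3235/7)*1445 = 4674575/7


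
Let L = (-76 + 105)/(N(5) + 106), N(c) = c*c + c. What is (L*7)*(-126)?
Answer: -12789/68 ≈ -188.07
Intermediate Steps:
N(c) = c + c**2 (N(c) = c**2 + c = c + c**2)
L = 29/136 (L = (-76 + 105)/(5*(1 + 5) + 106) = 29/(5*6 + 106) = 29/(30 + 106) = 29/136 ≈ 0.21324)
(L*7)*(-126) = ((29/136)*7)*(-126) = (203/136)*(-126) = -12789/68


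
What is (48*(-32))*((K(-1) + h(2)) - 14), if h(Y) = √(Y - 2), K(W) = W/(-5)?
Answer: 105984/5 ≈ 21197.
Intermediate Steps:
K(W) = -W/5 (K(W) = W*(-⅕) = -W/5)
h(Y) = √(-2 + Y)
(48*(-32))*((K(-1) + h(2)) - 14) = (48*(-32))*((-⅕*(-1) + √(-2 + 2)) - 14) = -1536*((⅕ + √0) - 14) = -1536*((⅕ + 0) - 14) = -1536*(⅕ - 14) = -1536*(-69/5) = 105984/5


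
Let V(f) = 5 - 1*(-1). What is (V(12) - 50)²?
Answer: 1936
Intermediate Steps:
V(f) = 6 (V(f) = 5 + 1 = 6)
(V(12) - 50)² = (6 - 50)² = (-44)² = 1936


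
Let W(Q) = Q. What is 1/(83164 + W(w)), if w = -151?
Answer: 1/83013 ≈ 1.2046e-5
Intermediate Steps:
1/(83164 + W(w)) = 1/(83164 - 151) = 1/83013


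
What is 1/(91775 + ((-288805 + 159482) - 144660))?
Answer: -1/182208 ≈ -5.4882e-6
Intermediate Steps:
1/(91775 + ((-288805 + 159482) - 144660)) = 1/(91775 + (-129323 - 144660)) = 1/(91775 - 273983) = 1/(-182208) = -1/182208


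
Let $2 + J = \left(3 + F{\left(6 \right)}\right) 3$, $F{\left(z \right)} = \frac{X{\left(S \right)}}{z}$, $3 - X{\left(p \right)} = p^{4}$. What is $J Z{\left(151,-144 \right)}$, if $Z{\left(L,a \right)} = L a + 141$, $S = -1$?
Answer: $-172824$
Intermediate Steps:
$X{\left(p \right)} = 3 - p^{4}$
$Z{\left(L,a \right)} = 141 + L a$
$F{\left(z \right)} = \frac{2}{z}$ ($F{\left(z \right)} = \frac{3 - \left(-1\right)^{4}}{z} = \frac{3 - 1}{z} = \frac{2}{z}$)
$J = 8$ ($J = -2 + \left(3 + \frac{2}{6}\right) 3 = -2 + \left(3 + 2 \cdot \frac{1}{6}\right) 3 = -2 + \left(3 + \frac{1}{3}\right) 3 = -2 + \frac{10}{3} \cdot 3 = -2 + 10 = 8$)
$J Z{\left(151,-144 \right)} = 8 \left(141 + 151 \left(-144\right)\right) = 8 \left(141 - 21744\right) = 8 \left(-21603\right) = -172824$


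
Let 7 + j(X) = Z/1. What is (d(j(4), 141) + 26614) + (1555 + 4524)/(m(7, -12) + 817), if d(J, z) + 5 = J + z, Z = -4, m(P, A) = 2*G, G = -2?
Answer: 21744886/813 ≈ 26746.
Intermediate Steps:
m(P, A) = -4 (m(P, A) = 2*(-2) = -4)
j(X) = -11 (j(X) = -7 - 4/1 = -7 - 4*1 = -7 - 4 = -11)
d(J, z) = -5 + J + z (d(J, z) = -5 + (J + z) = -5 + J + z)
(d(j(4), 141) + 26614) + (1555 + 4524)/(m(7, -12) + 817) = ((-5 - 11 + 141) + 26614) + (1555 + 4524)/(-4 + 817) = (125 + 26614) + 6079/813 = 26739 + 6079*(1/813) = 26739 + 6079/813 = 21744886/813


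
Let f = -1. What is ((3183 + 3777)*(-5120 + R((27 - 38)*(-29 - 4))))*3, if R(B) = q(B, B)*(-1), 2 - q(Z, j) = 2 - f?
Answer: -106884720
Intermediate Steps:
q(Z, j) = -1 (q(Z, j) = 2 - (2 - 1*(-1)) = 2 - (2 + 1) = 2 - 1*3 = 2 - 3 = -1)
R(B) = 1 (R(B) = -1*(-1) = 1)
((3183 + 3777)*(-5120 + R((27 - 38)*(-29 - 4))))*3 = ((3183 + 3777)*(-5120 + 1))*3 = (6960*(-5119))*3 = -35628240*3 = -106884720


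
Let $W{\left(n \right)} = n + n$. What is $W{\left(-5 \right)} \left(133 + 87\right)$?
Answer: $-2200$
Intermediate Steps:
$W{\left(n \right)} = 2 n$
$W{\left(-5 \right)} \left(133 + 87\right) = 2 \left(-5\right) \left(133 + 87\right) = \left(-10\right) 220 = -2200$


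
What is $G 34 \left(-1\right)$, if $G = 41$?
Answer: $-1394$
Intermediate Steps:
$G 34 \left(-1\right) = 41 \cdot 34 \left(-1\right) = 1394 \left(-1\right) = -1394$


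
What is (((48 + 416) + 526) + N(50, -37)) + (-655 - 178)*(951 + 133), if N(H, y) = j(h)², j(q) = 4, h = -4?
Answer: -901966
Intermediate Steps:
N(H, y) = 16 (N(H, y) = 4² = 16)
(((48 + 416) + 526) + N(50, -37)) + (-655 - 178)*(951 + 133) = (((48 + 416) + 526) + 16) + (-655 - 178)*(951 + 133) = ((464 + 526) + 16) - 833*1084 = (990 + 16) - 902972 = 1006 - 902972 = -901966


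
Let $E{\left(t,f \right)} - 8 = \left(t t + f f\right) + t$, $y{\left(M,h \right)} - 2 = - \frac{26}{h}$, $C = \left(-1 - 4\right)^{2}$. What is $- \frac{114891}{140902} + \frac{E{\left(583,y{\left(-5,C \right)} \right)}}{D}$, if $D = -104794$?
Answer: $- \frac{18754478209151}{4614276308750} \approx -4.0644$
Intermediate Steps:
$C = 25$ ($C = \left(-5\right)^{2} = 25$)
$y{\left(M,h \right)} = 2 - \frac{26}{h}$
$E{\left(t,f \right)} = 8 + t + f^{2} + t^{2}$ ($E{\left(t,f \right)} = 8 + \left(\left(t t + f f\right) + t\right) = 8 + \left(\left(t^{2} + f^{2}\right) + t\right) = 8 + \left(\left(f^{2} + t^{2}\right) + t\right) = 8 + \left(t + f^{2} + t^{2}\right) = 8 + t + f^{2} + t^{2}$)
$- \frac{114891}{140902} + \frac{E{\left(583,y{\left(-5,C \right)} \right)}}{D} = - \frac{114891}{140902} + \frac{8 + 583 + \left(2 - \frac{26}{25}\right)^{2} + 583^{2}}{-104794} = \left(-114891\right) \frac{1}{140902} + \left(8 + 583 + \left(2 - \frac{26}{25}\right)^{2} + 339889\right) \left(- \frac{1}{104794}\right) = - \frac{114891}{140902} + \left(8 + 583 + \left(2 - \frac{26}{25}\right)^{2} + 339889\right) \left(- \frac{1}{104794}\right) = - \frac{114891}{140902} + \left(8 + 583 + \left(\frac{24}{25}\right)^{2} + 339889\right) \left(- \frac{1}{104794}\right) = - \frac{114891}{140902} + \left(8 + 583 + \frac{576}{625} + 339889\right) \left(- \frac{1}{104794}\right) = - \frac{114891}{140902} + \frac{212800576}{625} \left(- \frac{1}{104794}\right) = - \frac{114891}{140902} - \frac{106400288}{32748125} = - \frac{18754478209151}{4614276308750}$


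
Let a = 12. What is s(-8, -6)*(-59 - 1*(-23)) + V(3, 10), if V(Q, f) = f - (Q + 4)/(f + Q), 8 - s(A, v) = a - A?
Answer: 5739/13 ≈ 441.46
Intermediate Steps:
s(A, v) = -4 + A (s(A, v) = 8 - (12 - A) = 8 + (-12 + A) = -4 + A)
V(Q, f) = f - (4 + Q)/(Q + f)
s(-8, -6)*(-59 - 1*(-23)) + V(3, 10) = (-4 - 8)*(-59 - 1*(-23)) + (-4 + 10² - 1*3 + 3*10)/(3 + 10) = -12*(-59 + 23) + (-4 + 100 - 3 + 30)/13 = -12*(-36) + (1/13)*123 = 432 + 123/13 = 5739/13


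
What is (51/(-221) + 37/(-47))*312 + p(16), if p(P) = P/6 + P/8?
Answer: -44126/141 ≈ -312.95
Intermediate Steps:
p(P) = 7*P/24 (p(P) = P*(1/6) + P*(1/8) = P/6 + P/8 = 7*P/24)
(51/(-221) + 37/(-47))*312 + p(16) = (51/(-221) + 37/(-47))*312 + (7/24)*16 = (51*(-1/221) + 37*(-1/47))*312 + 14/3 = (-3/13 - 37/47)*312 + 14/3 = -622/611*312 + 14/3 = -14928/47 + 14/3 = -44126/141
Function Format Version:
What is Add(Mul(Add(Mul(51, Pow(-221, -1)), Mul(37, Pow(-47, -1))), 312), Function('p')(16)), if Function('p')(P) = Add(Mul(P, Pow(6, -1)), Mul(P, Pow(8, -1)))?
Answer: Rational(-44126, 141) ≈ -312.95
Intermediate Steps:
Function('p')(P) = Mul(Rational(7, 24), P) (Function('p')(P) = Add(Mul(P, Rational(1, 6)), Mul(P, Rational(1, 8))) = Add(Mul(Rational(1, 6), P), Mul(Rational(1, 8), P)) = Mul(Rational(7, 24), P))
Add(Mul(Add(Mul(51, Pow(-221, -1)), Mul(37, Pow(-47, -1))), 312), Function('p')(16)) = Add(Mul(Add(Mul(51, Pow(-221, -1)), Mul(37, Pow(-47, -1))), 312), Mul(Rational(7, 24), 16)) = Add(Mul(Add(Mul(51, Rational(-1, 221)), Mul(37, Rational(-1, 47))), 312), Rational(14, 3)) = Add(Mul(Add(Rational(-3, 13), Rational(-37, 47)), 312), Rational(14, 3)) = Add(Mul(Rational(-622, 611), 312), Rational(14, 3)) = Add(Rational(-14928, 47), Rational(14, 3)) = Rational(-44126, 141)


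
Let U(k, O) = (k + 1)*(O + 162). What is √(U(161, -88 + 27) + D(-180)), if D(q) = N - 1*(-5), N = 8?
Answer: 5*√655 ≈ 127.96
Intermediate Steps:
U(k, O) = (1 + k)*(162 + O)
D(q) = 13 (D(q) = 8 - 1*(-5) = 8 + 5 = 13)
√(U(161, -88 + 27) + D(-180)) = √((162 + (-88 + 27) + 162*161 + (-88 + 27)*161) + 13) = √((162 - 61 + 26082 - 61*161) + 13) = √((162 - 61 + 26082 - 9821) + 13) = √(16362 + 13) = √16375 = 5*√655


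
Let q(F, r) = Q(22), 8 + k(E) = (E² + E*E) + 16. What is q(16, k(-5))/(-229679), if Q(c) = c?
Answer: -22/229679 ≈ -9.5786e-5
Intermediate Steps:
k(E) = 8 + 2*E² (k(E) = -8 + ((E² + E*E) + 16) = -8 + ((E² + E²) + 16) = -8 + (2*E² + 16) = -8 + (16 + 2*E²) = 8 + 2*E²)
q(F, r) = 22
q(16, k(-5))/(-229679) = 22/(-229679) = 22*(-1/229679) = -22/229679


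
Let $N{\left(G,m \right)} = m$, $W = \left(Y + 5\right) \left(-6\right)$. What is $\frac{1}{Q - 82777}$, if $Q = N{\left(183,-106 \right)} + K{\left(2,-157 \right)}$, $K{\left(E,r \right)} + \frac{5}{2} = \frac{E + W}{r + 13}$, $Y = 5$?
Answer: $- \frac{72}{5967727} \approx -1.2065 \cdot 10^{-5}$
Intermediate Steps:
$W = -60$ ($W = \left(5 + 5\right) \left(-6\right) = 10 \left(-6\right) = -60$)
$K{\left(E,r \right)} = - \frac{5}{2} + \frac{-60 + E}{13 + r}$ ($K{\left(E,r \right)} = - \frac{5}{2} + \frac{E - 60}{r + 13} = - \frac{5}{2} + \frac{-60 + E}{13 + r}$)
$Q = - \frac{7783}{72}$ ($Q = -106 + \frac{-185 - -785 + 2 \cdot 2}{2 \left(13 - 157\right)} = -106 + \frac{-185 + 785 + 4}{2 \left(-144\right)} = -106 + \frac{1}{2} \left(- \frac{1}{144}\right) 604 = -106 - \frac{151}{72} = - \frac{7783}{72} \approx -108.1$)
$\frac{1}{Q - 82777} = \frac{1}{- \frac{7783}{72} - 82777} = \frac{1}{- \frac{5967727}{72}} = - \frac{72}{5967727}$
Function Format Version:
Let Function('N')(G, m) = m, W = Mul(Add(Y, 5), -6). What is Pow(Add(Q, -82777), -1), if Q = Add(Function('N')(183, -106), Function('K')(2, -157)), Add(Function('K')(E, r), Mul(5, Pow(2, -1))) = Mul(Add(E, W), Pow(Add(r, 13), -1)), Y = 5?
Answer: Rational(-72, 5967727) ≈ -1.2065e-5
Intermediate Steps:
W = -60 (W = Mul(Add(5, 5), -6) = Mul(10, -6) = -60)
Function('K')(E, r) = Add(Rational(-5, 2), Mul(Pow(Add(13, r), -1), Add(-60, E))) (Function('K')(E, r) = Add(Rational(-5, 2), Mul(Add(E, -60), Pow(Add(r, 13), -1))) = Add(Rational(-5, 2), Mul(Add(-60, E), Pow(Add(13, r), -1))) = Add(Rational(-5, 2), Mul(Pow(Add(13, r), -1), Add(-60, E))))
Q = Rational(-7783, 72) (Q = Add(-106, Mul(Rational(1, 2), Pow(Add(13, -157), -1), Add(-185, Mul(-5, -157), Mul(2, 2)))) = Add(-106, Mul(Rational(1, 2), Pow(-144, -1), Add(-185, 785, 4))) = Add(-106, Mul(Rational(1, 2), Rational(-1, 144), 604)) = Add(-106, Rational(-151, 72)) = Rational(-7783, 72) ≈ -108.10)
Pow(Add(Q, -82777), -1) = Pow(Add(Rational(-7783, 72), -82777), -1) = Pow(Rational(-5967727, 72), -1) = Rational(-72, 5967727)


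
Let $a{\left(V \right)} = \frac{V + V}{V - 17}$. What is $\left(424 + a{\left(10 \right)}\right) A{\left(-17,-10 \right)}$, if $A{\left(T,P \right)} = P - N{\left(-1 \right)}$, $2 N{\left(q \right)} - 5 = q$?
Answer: $- \frac{35376}{7} \approx -5053.7$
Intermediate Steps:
$N{\left(q \right)} = \frac{5}{2} + \frac{q}{2}$
$a{\left(V \right)} = \frac{2 V}{-17 + V}$
$A{\left(T,P \right)} = -2 + P$ ($A{\left(T,P \right)} = P - \left(\frac{5}{2} + \frac{1}{2} \left(-1\right)\right) = P - \left(\frac{5}{2} - \frac{1}{2}\right) = P - 2 = -2 + P$)
$\left(424 + a{\left(10 \right)}\right) A{\left(-17,-10 \right)} = \left(424 + 2 \cdot 10 \frac{1}{-17 + 10}\right) \left(-2 - 10\right) = \left(424 + 2 \cdot 10 \frac{1}{-7}\right) \left(-12\right) = \left(424 + 2 \cdot 10 \left(- \frac{1}{7}\right)\right) \left(-12\right) = \left(424 - \frac{20}{7}\right) \left(-12\right) = \frac{2948}{7} \left(-12\right) = - \frac{35376}{7}$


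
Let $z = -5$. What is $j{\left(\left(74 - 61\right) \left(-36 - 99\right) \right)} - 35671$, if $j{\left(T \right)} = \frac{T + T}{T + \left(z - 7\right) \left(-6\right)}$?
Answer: $- \frac{6670087}{187} \approx -35669.0$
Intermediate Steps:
$j{\left(T \right)} = \frac{2 T}{72 + T}$ ($j{\left(T \right)} = \frac{T + T}{T + \left(-5 - 7\right) \left(-6\right)} = \frac{2 T}{T - -72} = \frac{2 T}{T + 72} = \frac{2 T}{72 + T}$)
$j{\left(\left(74 - 61\right) \left(-36 - 99\right) \right)} - 35671 = \frac{2 \left(74 - 61\right) \left(-36 - 99\right)}{72 + \left(74 - 61\right) \left(-36 - 99\right)} - 35671 = \frac{2 \cdot 13 \left(-135\right)}{72 + 13 \left(-135\right)} - 35671 = 2 \left(-1755\right) \frac{1}{72 - 1755} - 35671 = 2 \left(-1755\right) \frac{1}{-1683} - 35671 = 2 \left(-1755\right) \left(- \frac{1}{1683}\right) - 35671 = \frac{390}{187} - 35671 = - \frac{6670087}{187}$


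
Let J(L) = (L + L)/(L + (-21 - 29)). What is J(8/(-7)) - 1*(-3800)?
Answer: 680208/179 ≈ 3800.0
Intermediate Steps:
J(L) = 2*L/(-50 + L) (J(L) = (2*L)/(L - 50) = (2*L)/(-50 + L) = 2*L/(-50 + L))
J(8/(-7)) - 1*(-3800) = 2*(8/(-7))/(-50 + 8/(-7)) - 1*(-3800) = 2*(8*(-⅐))/(-50 + 8*(-⅐)) + 3800 = 2*(-8/7)/(-50 - 8/7) + 3800 = 2*(-8/7)/(-358/7) + 3800 = 2*(-8/7)*(-7/358) + 3800 = 8/179 + 3800 = 680208/179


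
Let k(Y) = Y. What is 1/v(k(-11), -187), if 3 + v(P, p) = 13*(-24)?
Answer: -1/315 ≈ -0.0031746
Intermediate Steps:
v(P, p) = -315 (v(P, p) = -3 + 13*(-24) = -3 - 312 = -315)
1/v(k(-11), -187) = 1/(-315) = -1/315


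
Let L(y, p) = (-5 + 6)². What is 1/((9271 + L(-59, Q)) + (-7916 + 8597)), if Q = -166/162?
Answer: 1/9953 ≈ 0.00010047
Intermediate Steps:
Q = -83/81 (Q = -166*1/162 = -83/81 ≈ -1.0247)
L(y, p) = 1 (L(y, p) = 1² = 1)
1/((9271 + L(-59, Q)) + (-7916 + 8597)) = 1/((9271 + 1) + (-7916 + 8597)) = 1/(9272 + 681) = 1/9953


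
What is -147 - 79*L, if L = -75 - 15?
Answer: 6963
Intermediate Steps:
L = -90
-147 - 79*L = -147 - 79*(-90) = -147 + 7110 = 6963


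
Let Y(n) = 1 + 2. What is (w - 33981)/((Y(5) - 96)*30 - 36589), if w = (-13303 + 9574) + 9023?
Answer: 28687/39379 ≈ 0.72849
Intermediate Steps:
Y(n) = 3
w = 5294 (w = -3729 + 9023 = 5294)
(w - 33981)/((Y(5) - 96)*30 - 36589) = (5294 - 33981)/((3 - 96)*30 - 36589) = -28687/(-93*30 - 36589) = -28687/(-2790 - 36589) = -28687/(-39379) = -28687*(-1/39379) = 28687/39379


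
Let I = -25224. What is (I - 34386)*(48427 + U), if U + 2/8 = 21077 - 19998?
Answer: -5902075515/2 ≈ -2.9510e+9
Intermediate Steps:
U = 4315/4 (U = -¼ + (21077 - 19998) = -¼ + 1079 = 4315/4 ≈ 1078.8)
(I - 34386)*(48427 + U) = (-25224 - 34386)*(48427 + 4315/4) = -59610*198023/4 = -5902075515/2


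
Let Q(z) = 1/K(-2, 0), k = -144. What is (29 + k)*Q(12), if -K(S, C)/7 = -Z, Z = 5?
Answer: -23/7 ≈ -3.2857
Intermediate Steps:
K(S, C) = 35 (K(S, C) = -(-7)*5 = -7*(-5) = 35)
Q(z) = 1/35
(29 + k)*Q(12) = (29 - 144)*(1/35) = -115*1/35 = -23/7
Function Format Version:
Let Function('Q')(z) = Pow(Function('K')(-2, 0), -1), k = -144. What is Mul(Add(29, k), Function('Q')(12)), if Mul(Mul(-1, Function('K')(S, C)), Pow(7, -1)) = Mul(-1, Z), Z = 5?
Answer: Rational(-23, 7) ≈ -3.2857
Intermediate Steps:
Function('K')(S, C) = 35 (Function('K')(S, C) = Mul(-7, Mul(-1, 5)) = Mul(-7, -5) = 35)
Function('Q')(z) = Rational(1, 35) (Function('Q')(z) = Pow(35, -1) = Rational(1, 35))
Mul(Add(29, k), Function('Q')(12)) = Mul(Add(29, -144), Rational(1, 35)) = Mul(-115, Rational(1, 35)) = Rational(-23, 7)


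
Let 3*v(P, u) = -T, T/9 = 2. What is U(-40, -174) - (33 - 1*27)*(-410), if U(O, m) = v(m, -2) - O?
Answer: 2494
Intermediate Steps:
T = 18 (T = 9*2 = 18)
v(P, u) = -6 (v(P, u) = (-1*18)/3 = (⅓)*(-18) = -6)
U(O, m) = -6 - O
U(-40, -174) - (33 - 1*27)*(-410) = (-6 - 1*(-40)) - (33 - 1*27)*(-410) = (-6 + 40) - (33 - 27)*(-410) = 34 - 6*(-410) = 34 - 1*(-2460) = 34 + 2460 = 2494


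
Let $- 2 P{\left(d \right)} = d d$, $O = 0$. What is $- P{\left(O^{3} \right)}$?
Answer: $0$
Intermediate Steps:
$P{\left(d \right)} = - \frac{d^{2}}{2}$ ($P{\left(d \right)} = - \frac{d d}{2} = - \frac{d^{2}}{2}$)
$- P{\left(O^{3} \right)} = - \frac{\left(-1\right) \left(0^{3}\right)^{2}}{2} = - \frac{\left(-1\right) 0^{2}}{2} = - \frac{\left(-1\right) 0}{2} = \left(-1\right) 0 = 0$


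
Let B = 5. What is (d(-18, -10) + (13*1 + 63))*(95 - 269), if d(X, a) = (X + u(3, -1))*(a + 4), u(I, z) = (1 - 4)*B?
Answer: -47676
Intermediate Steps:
u(I, z) = -15 (u(I, z) = (1 - 4)*5 = -3*5 = -15)
d(X, a) = (-15 + X)*(4 + a) (d(X, a) = (X - 15)*(a + 4) = (-15 + X)*(4 + a))
(d(-18, -10) + (13*1 + 63))*(95 - 269) = ((-60 - 15*(-10) + 4*(-18) - 18*(-10)) + (13*1 + 63))*(95 - 269) = ((-60 + 150 - 72 + 180) + (13 + 63))*(-174) = (198 + 76)*(-174) = 274*(-174) = -47676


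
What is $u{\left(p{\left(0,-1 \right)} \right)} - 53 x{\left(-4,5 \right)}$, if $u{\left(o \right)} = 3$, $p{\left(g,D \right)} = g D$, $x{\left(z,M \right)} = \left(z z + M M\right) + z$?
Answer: $-1958$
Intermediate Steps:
$x{\left(z,M \right)} = z + M^{2} + z^{2}$ ($x{\left(z,M \right)} = \left(z^{2} + M^{2}\right) + z = \left(M^{2} + z^{2}\right) + z = z + M^{2} + z^{2}$)
$p{\left(g,D \right)} = D g$
$u{\left(p{\left(0,-1 \right)} \right)} - 53 x{\left(-4,5 \right)} = 3 - 53 \left(-4 + 5^{2} + \left(-4\right)^{2}\right) = 3 - 53 \left(-4 + 25 + 16\right) = 3 - 1961 = -1958$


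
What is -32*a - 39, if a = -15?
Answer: 441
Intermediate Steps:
-32*a - 39 = -32*(-15) - 39 = 480 - 39 = 441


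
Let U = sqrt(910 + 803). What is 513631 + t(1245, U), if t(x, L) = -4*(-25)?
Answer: 513731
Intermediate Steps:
U = sqrt(1713) ≈ 41.388
t(x, L) = 100
513631 + t(1245, U) = 513631 + 100 = 513731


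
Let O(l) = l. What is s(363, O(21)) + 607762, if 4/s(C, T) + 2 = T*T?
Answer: 266807522/439 ≈ 6.0776e+5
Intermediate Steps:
s(C, T) = 4/(-2 + T²) (s(C, T) = 4/(-2 + T*T) = 4/(-2 + T²))
s(363, O(21)) + 607762 = 4/(-2 + 21²) + 607762 = 4/(-2 + 441) + 607762 = 4/439 + 607762 = 266807522/439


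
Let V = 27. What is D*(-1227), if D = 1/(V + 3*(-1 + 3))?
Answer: -409/11 ≈ -37.182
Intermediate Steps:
D = 1/33 (D = 1/(27 + 3*(-1 + 3)) = 1/(27 + 3*2) = 1/(27 + 6) = 1/33 ≈ 0.030303)
D*(-1227) = (1/33)*(-1227) = -409/11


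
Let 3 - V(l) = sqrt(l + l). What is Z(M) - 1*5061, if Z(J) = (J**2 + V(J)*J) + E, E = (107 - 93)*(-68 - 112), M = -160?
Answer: 17539 + 1280*I*sqrt(5) ≈ 17539.0 + 2862.2*I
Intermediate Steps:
V(l) = 3 - sqrt(2)*sqrt(l) (V(l) = 3 - sqrt(l + l) = 3 - sqrt(2*l) = 3 - sqrt(2)*sqrt(l))
E = -2520 (E = 14*(-180) = -2520)
Z(J) = -2520 + J**2 + J*(3 - sqrt(2)*sqrt(J)) (Z(J) = (J**2 + (3 - sqrt(2)*sqrt(J))*J) - 2520 = (J**2 + J*(3 - sqrt(2)*sqrt(J))) - 2520 = -2520 + J**2 + J*(3 - sqrt(2)*sqrt(J)))
Z(M) - 1*5061 = (-2520 + (-160)**2 - 1*(-160)*(-3 + sqrt(2)*sqrt(-160))) - 1*5061 = (-2520 + 25600 - 1*(-160)*(-3 + sqrt(2)*(4*I*sqrt(10)))) - 5061 = (-2520 + 25600 - 1*(-160)*(-3 + 8*I*sqrt(5))) - 5061 = (-2520 + 25600 + (-480 + 1280*I*sqrt(5))) - 5061 = (22600 + 1280*I*sqrt(5)) - 5061 = 17539 + 1280*I*sqrt(5)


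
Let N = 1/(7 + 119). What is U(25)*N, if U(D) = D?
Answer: 25/126 ≈ 0.19841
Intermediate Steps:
N = 1/126 ≈ 0.0079365
U(25)*N = 25*(1/126) = 25/126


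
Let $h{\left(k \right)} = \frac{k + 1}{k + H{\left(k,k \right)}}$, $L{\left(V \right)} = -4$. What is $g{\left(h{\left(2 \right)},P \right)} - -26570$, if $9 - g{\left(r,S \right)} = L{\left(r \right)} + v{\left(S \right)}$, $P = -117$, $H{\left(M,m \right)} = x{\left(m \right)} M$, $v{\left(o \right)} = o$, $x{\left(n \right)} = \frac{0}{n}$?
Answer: $26700$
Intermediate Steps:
$x{\left(n \right)} = 0$
$H{\left(M,m \right)} = 0$ ($H{\left(M,m \right)} = 0 M = 0$)
$h{\left(k \right)} = \frac{1 + k}{k}$ ($h{\left(k \right)} = \frac{k + 1}{k + 0} = \frac{1 + k}{k}$)
$g{\left(r,S \right)} = 13 - S$ ($g{\left(r,S \right)} = 9 - \left(-4 + S\right) = 13 - S$)
$g{\left(h{\left(2 \right)},P \right)} - -26570 = \left(13 - -117\right) - -26570 = \left(13 + 117\right) + 26570 = 130 + 26570 = 26700$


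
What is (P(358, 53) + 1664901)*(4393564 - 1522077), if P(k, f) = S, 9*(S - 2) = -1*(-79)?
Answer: 43026952734322/9 ≈ 4.7808e+12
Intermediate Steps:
S = 97/9 (S = 2 + (-1*(-79))/9 = 2 + (⅑)*79 = 2 + 79/9 = 97/9 ≈ 10.778)
P(k, f) = 97/9
(P(358, 53) + 1664901)*(4393564 - 1522077) = (97/9 + 1664901)*(4393564 - 1522077) = (14984206/9)*2871487 = 43026952734322/9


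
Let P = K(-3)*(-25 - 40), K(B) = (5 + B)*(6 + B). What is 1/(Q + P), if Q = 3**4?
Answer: -1/309 ≈ -0.0032362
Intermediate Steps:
Q = 81
P = -390 (P = (30 + (-3)**2 + 11*(-3))*(-25 - 40) = (30 + 9 - 33)*(-65) = 6*(-65) = -390)
1/(Q + P) = 1/(81 - 390) = 1/(-309) = -1/309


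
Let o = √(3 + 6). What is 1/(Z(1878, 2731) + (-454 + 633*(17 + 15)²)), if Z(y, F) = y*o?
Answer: 1/653372 ≈ 1.5305e-6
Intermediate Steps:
o = 3 (o = √9 = 3)
Z(y, F) = 3*y (Z(y, F) = y*3 = 3*y)
1/(Z(1878, 2731) + (-454 + 633*(17 + 15)²)) = 1/(3*1878 + (-454 + 633*(17 + 15)²)) = 1/(5634 + (-454 + 633*32²)) = 1/(5634 + (-454 + 633*1024)) = 1/(5634 + (-454 + 648192)) = 1/(5634 + 647738) = 1/653372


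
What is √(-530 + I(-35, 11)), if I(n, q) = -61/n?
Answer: I*√647115/35 ≈ 22.984*I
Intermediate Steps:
√(-530 + I(-35, 11)) = √(-530 - 61/(-35)) = √(-530 - 61*(-1/35)) = √(-530 + 61/35) = √(-18489/35) = I*√647115/35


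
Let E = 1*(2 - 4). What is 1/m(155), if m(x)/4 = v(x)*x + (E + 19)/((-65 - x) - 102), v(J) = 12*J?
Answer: 161/185665166 ≈ 8.6715e-7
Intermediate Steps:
E = -2 (E = 1*(-2) = -2)
m(x) = 48*x² + 68/(-167 - x) (m(x) = 4*((12*x)*x + (-2 + 19)/((-65 - x) - 102)) = 4*(12*x² + 17/(-167 - x)) = 48*x² + 68/(-167 - x))
1/m(155) = 1/(4*(-17 + 12*155³ + 2004*155²)/(167 + 155)) = 1/(4*(-17 + 12*3723875 + 2004*24025)/322) = 1/(4*(1/322)*(-17 + 44686500 + 48146100)) = 1/(4*(1/322)*92832583) = 1/(185665166/161) = 161/185665166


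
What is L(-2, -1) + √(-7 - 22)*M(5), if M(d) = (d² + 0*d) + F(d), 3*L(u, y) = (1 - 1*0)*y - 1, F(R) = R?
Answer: -⅔ + 30*I*√29 ≈ -0.66667 + 161.55*I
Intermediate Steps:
L(u, y) = -⅓ + y/3 (L(u, y) = ((1 - 1*0)*y - 1)/3 = ((1 + 0)*y - 1)/3 = (1*y - 1)/3 = (y - 1)/3 = (-1 + y)/3 = -⅓ + y/3)
M(d) = d + d² (M(d) = (d² + 0*d) + d = (d² + 0) + d = d² + d = d + d²)
L(-2, -1) + √(-7 - 22)*M(5) = (-⅓ + (⅓)*(-1)) + √(-7 - 22)*(5*(1 + 5)) = (-⅓ - ⅓) + √(-29)*(5*6) = -⅔ + (I*√29)*30 = -⅔ + 30*I*√29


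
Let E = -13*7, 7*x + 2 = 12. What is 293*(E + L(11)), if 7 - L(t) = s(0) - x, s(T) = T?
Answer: -169354/7 ≈ -24193.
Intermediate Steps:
x = 10/7 (x = -2/7 + (⅐)*12 = -2/7 + 12/7 = 10/7 ≈ 1.4286)
L(t) = 59/7 (L(t) = 7 - (0 - 1*10/7) = 7 - (0 - 10/7) = 7 - 1*(-10/7) = 7 + 10/7 = 59/7)
E = -91
293*(E + L(11)) = 293*(-91 + 59/7) = 293*(-578/7) = -169354/7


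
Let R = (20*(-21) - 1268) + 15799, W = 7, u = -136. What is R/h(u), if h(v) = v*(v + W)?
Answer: 14111/17544 ≈ 0.80432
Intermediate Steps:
h(v) = v*(7 + v) (h(v) = v*(v + 7) = v*(7 + v))
R = 14111 (R = (-420 - 1268) + 15799 = -1688 + 15799 = 14111)
R/h(u) = 14111/((-136*(7 - 136))) = 14111/((-136*(-129))) = 14111/17544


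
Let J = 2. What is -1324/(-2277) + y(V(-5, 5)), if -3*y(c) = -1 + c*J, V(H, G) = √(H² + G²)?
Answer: 2083/2277 - 10*√2/3 ≈ -3.7992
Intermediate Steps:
V(H, G) = √(G² + H²)
y(c) = ⅓ - 2*c/3 (y(c) = -(-1 + c*2)/3 = -(-1 + 2*c)/3 = ⅓ - 2*c/3)
-1324/(-2277) + y(V(-5, 5)) = -1324/(-2277) + (⅓ - 2*√(5² + (-5)²)/3) = -1324*(-1/2277) + (⅓ - 2*√(25 + 25)/3) = 1324/2277 + (⅓ - 10*√2/3) = 2083/2277 - 10*√2/3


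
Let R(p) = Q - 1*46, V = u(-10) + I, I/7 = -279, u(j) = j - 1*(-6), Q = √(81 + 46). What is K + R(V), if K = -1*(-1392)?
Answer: 1346 + √127 ≈ 1357.3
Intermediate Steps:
Q = √127 ≈ 11.269
u(j) = 6 + j (u(j) = j + 6 = 6 + j)
I = -1953 (I = 7*(-279) = -1953)
V = -1957 (V = (6 - 10) - 1953 = -4 - 1953 = -1957)
K = 1392
R(p) = -46 + √127 (R(p) = √127 - 1*46 = √127 - 46 = -46 + √127)
K + R(V) = 1392 + (-46 + √127) = 1346 + √127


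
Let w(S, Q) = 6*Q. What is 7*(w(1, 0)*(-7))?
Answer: 0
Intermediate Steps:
7*(w(1, 0)*(-7)) = 7*((6*0)*(-7)) = 7*(0*(-7)) = 7*0 = 0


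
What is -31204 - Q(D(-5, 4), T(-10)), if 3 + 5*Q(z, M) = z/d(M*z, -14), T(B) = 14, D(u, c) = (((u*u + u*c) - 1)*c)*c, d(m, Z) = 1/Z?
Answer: -155121/5 ≈ -31024.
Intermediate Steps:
D(u, c) = c²*(-1 + u² + c*u) (D(u, c) = (((u² + c*u) - 1)*c)*c = ((-1 + u² + c*u)*c)*c = (c*(-1 + u² + c*u))*c = c²*(-1 + u² + c*u))
Q(z, M) = -⅗ - 14*z/5 (Q(z, M) = -⅗ + (z/(1/(-14)))/5 = -⅗ + (z/(-1/14))/5 = -⅗ + (z*(-14))/5 = -⅗ + (-14*z)/5 = -⅗ - 14*z/5)
-31204 - Q(D(-5, 4), T(-10)) = -31204 - (-⅗ - 14*4²*(-1 + (-5)² + 4*(-5))/5) = -31204 - (-⅗ - 224*(-1 + 25 - 20)/5) = -31204 - (-⅗ - 224*4/5) = -31204 - (-⅗ - 14/5*64) = -31204 - (-⅗ - 896/5) = -31204 - 1*(-899/5) = -31204 + 899/5 = -155121/5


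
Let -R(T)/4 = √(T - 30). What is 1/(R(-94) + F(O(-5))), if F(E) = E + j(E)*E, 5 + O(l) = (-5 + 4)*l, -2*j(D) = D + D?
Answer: I*√31/248 ≈ 0.022451*I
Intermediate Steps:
R(T) = -4*√(-30 + T) (R(T) = -4*√(T - 30) = -4*√(-30 + T))
j(D) = -D (j(D) = -(D + D)/2 = -D)
O(l) = -5 - l (O(l) = -5 + (-5 + 4)*l = -5 - l)
F(E) = E - E² (F(E) = E + (-E)*E = E - E²)
1/(R(-94) + F(O(-5))) = 1/(-4*√(-30 - 94) + (-5 - 1*(-5))*(1 - (-5 - 1*(-5)))) = 1/(-8*I*√31 + (-5 + 5)*(1 - (-5 + 5))) = 1/(-8*I*√31 + 0*(1 - 1*0)) = 1/(-8*I*√31 + 0*(1 + 0)) = 1/(-8*I*√31 + 0*1) = 1/(-8*I*√31 + 0) = 1/(-8*I*√31) = I*√31/248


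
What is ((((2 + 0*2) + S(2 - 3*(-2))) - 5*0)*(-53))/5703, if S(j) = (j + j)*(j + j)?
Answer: -4558/1901 ≈ -2.3977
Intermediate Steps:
S(j) = 4*j² (S(j) = (2*j)*(2*j) = 4*j²)
((((2 + 0*2) + S(2 - 3*(-2))) - 5*0)*(-53))/5703 = ((((2 + 0*2) + 4*(2 - 3*(-2))²) - 5*0)*(-53))/5703 = ((((2 + 0) + 4*(2 - 1*(-6))²) + 0)*(-53))*(1/5703) = (((2 + 4*(2 + 6)²) + 0)*(-53))*(1/5703) = (((2 + 4*8²) + 0)*(-53))*(1/5703) = (((2 + 4*64) + 0)*(-53))*(1/5703) = (((2 + 256) + 0)*(-53))*(1/5703) = ((258 + 0)*(-53))*(1/5703) = (258*(-53))*(1/5703) = -13674*1/5703 = -4558/1901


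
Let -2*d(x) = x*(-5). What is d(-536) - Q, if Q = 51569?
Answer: -52909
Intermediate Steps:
d(x) = 5*x/2 (d(x) = -x*(-5)/2 = -(-5)*x/2 = 5*x/2)
d(-536) - Q = (5/2)*(-536) - 1*51569 = -1340 - 51569 = -52909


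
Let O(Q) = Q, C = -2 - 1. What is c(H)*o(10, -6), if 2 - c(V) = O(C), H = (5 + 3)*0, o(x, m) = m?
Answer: -30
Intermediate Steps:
C = -3
H = 0 (H = 8*0 = 0)
c(V) = 5 (c(V) = 2 - 1*(-3) = 2 + 3 = 5)
c(H)*o(10, -6) = 5*(-6) = -30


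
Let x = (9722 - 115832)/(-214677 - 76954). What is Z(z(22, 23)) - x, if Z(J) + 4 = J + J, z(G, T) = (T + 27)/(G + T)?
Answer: -5621086/2624679 ≈ -2.1416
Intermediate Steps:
z(G, T) = (27 + T)/(G + T)
x = 106110/291631 (x = -106110/(-291631) = -106110*(-1/291631) = 106110/291631 ≈ 0.36385)
Z(J) = -4 + 2*J (Z(J) = -4 + (J + J) = -4 + 2*J)
Z(z(22, 23)) - x = (-4 + 2*((27 + 23)/(22 + 23))) - 1*106110/291631 = (-4 + 2*(50/45)) - 106110/291631 = (-4 + 2*((1/45)*50)) - 106110/291631 = (-4 + 2*(10/9)) - 106110/291631 = (-4 + 20/9) - 106110/291631 = -16/9 - 106110/291631 = -5621086/2624679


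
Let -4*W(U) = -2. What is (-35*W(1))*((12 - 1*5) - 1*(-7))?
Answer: -245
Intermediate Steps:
W(U) = 1/2 (W(U) = -1/4*(-2) = 1/2)
(-35*W(1))*((12 - 1*5) - 1*(-7)) = (-35*1/2)*((12 - 1*5) - 1*(-7)) = -35*((12 - 5) + 7)/2 = -35*(7 + 7)/2 = -35/2*14 = -245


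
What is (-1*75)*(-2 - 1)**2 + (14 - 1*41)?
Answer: -702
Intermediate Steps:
(-1*75)*(-2 - 1)**2 + (14 - 1*41) = -75*(-3)**2 + (14 - 41) = -75*9 - 27 = -675 - 27 = -702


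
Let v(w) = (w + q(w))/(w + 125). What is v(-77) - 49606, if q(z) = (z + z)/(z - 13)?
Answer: -26788087/540 ≈ -49608.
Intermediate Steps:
q(z) = 2*z/(-13 + z) (q(z) = (2*z)/(-13 + z) = 2*z/(-13 + z))
v(w) = (w + 2*w/(-13 + w))/(125 + w) (v(w) = (w + 2*w/(-13 + w))/(w + 125) = (w + 2*w/(-13 + w))/(125 + w))
v(-77) - 49606 = -77*(-11 - 77)/((-13 - 77)*(125 - 77)) - 49606 = -77*(-88)/(-90*48) - 49606 = -77*(-1/90)*1/48*(-88) - 49606 = -847/540 - 49606 = -26788087/540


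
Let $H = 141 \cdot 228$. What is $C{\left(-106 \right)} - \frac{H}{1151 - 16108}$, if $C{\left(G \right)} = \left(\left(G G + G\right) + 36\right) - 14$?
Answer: $\frac{166832612}{14957} \approx 11154.0$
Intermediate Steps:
$H = 32148$
$C{\left(G \right)} = 22 + G + G^{2}$ ($C{\left(G \right)} = \left(\left(G^{2} + G\right) + 36\right) - 14 = \left(\left(G + G^{2}\right) + 36\right) - 14 = \left(36 + G + G^{2}\right) - 14 = 22 + G + G^{2}$)
$C{\left(-106 \right)} - \frac{H}{1151 - 16108} = \left(22 - 106 + \left(-106\right)^{2}\right) - \frac{32148}{1151 - 16108} = \left(22 - 106 + 11236\right) - \frac{32148}{1151 - 16108} = 11152 - \frac{32148}{-14957} = 11152 - 32148 \left(- \frac{1}{14957}\right) = 11152 - - \frac{32148}{14957} = 11152 + \frac{32148}{14957} = \frac{166832612}{14957}$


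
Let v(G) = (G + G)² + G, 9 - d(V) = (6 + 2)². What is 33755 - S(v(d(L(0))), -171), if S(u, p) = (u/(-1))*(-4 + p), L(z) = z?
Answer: -2074120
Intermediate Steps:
d(V) = -55 (d(V) = 9 - (6 + 2)² = 9 - 1*8² = 9 - 1*64 = 9 - 64 = -55)
v(G) = G + 4*G² (v(G) = (2*G)² + G = 4*G² + G = G + 4*G²)
S(u, p) = -u*(-4 + p) (S(u, p) = (u*(-1))*(-4 + p) = (-u)*(-4 + p) = -u*(-4 + p))
33755 - S(v(d(L(0))), -171) = 33755 - (-55*(1 + 4*(-55)))*(4 - 1*(-171)) = 33755 - (-55*(1 - 220))*(4 + 171) = 33755 - (-55*(-219))*175 = 33755 - 12045*175 = 33755 - 1*2107875 = 33755 - 2107875 = -2074120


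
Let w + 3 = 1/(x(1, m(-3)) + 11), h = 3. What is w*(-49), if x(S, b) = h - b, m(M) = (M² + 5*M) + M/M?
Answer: 2744/19 ≈ 144.42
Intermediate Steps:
m(M) = 1 + M² + 5*M (m(M) = (M² + 5*M) + 1 = 1 + M² + 5*M)
x(S, b) = 3 - b
w = -56/19 (w = -3 + 1/((3 - (1 + (-3)² + 5*(-3))) + 11) = -3 + 1/((3 - (1 + 9 - 15)) + 11) = -3 + 1/((3 - 1*(-5)) + 11) = -3 + 1/((3 + 5) + 11) = -3 + 1/(8 + 11) = -3 + 1/19 = -56/19 ≈ -2.9474)
w*(-49) = -56/19*(-49) = 2744/19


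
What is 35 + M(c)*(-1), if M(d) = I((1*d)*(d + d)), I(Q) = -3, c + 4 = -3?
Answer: 38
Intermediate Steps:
c = -7 (c = -4 - 3 = -7)
M(d) = -3
35 + M(c)*(-1) = 35 - 3*(-1) = 35 + 3 = 38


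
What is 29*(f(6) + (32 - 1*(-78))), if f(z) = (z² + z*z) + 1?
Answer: 5307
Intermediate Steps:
f(z) = 1 + 2*z² (f(z) = (z² + z²) + 1 = 2*z² + 1 = 1 + 2*z²)
29*(f(6) + (32 - 1*(-78))) = 29*((1 + 2*6²) + (32 - 1*(-78))) = 29*((1 + 2*36) + (32 + 78)) = 29*((1 + 72) + 110) = 29*(73 + 110) = 29*183 = 5307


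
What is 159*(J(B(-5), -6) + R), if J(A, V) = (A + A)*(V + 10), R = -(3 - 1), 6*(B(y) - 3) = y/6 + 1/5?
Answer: 50456/15 ≈ 3363.7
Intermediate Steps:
B(y) = 91/30 + y/36 (B(y) = 3 + (y/6 + 1/5)/6 = 3 + (1/5 + y/6)/6 = 3 + (1/30 + y/36) = 91/30 + y/36)
R = -2 (R = -1*2 = -2)
J(A, V) = 2*A*(10 + V) (J(A, V) = (2*A)*(10 + V) = 2*A*(10 + V))
159*(J(B(-5), -6) + R) = 159*(2*(91/30 + (1/36)*(-5))*(10 - 6) - 2) = 159*(2*(91/30 - 5/36)*4 - 2) = 159*(2*(521/180)*4 - 2) = 159*(1042/45 - 2) = 159*(952/45) = 50456/15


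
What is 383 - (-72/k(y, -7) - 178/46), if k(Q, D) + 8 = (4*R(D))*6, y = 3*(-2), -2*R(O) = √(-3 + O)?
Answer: 417792/1081 + 27*I*√10/47 ≈ 386.49 + 1.8166*I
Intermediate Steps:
R(O) = -√(-3 + O)/2
y = -6
k(Q, D) = -8 - 12*√(-3 + D) (k(Q, D) = -8 + (4*(-√(-3 + D)/2))*6 = -8 - 2*√(-3 + D)*6 = -8 - 12*√(-3 + D))
383 - (-72/k(y, -7) - 178/46) = 383 - (-72/(-8 - 12*√(-3 - 7)) - 178/46) = 383 - (-72/(-8 - 12*I*√10) - 178*1/46) = 383 - (-72/(-8 - 12*I*√10) - 89/23) = 383 - (-89/23 - 72/(-8 - 12*I*√10)) = 383 + (89/23 + 72/(-8 - 12*I*√10)) = 8898/23 + 72/(-8 - 12*I*√10)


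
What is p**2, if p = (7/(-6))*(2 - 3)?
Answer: 49/36 ≈ 1.3611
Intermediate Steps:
p = 7/6 (p = (7*(-1/6))*(-1) = -7/6*(-1) = 7/6 ≈ 1.1667)
p**2 = (7/6)**2 = 49/36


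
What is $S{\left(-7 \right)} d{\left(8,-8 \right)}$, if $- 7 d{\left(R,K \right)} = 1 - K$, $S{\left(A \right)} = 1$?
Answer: $- \frac{9}{7} \approx -1.2857$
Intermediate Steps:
$d{\left(R,K \right)} = - \frac{1}{7} + \frac{K}{7}$ ($d{\left(R,K \right)} = - \frac{1 - K}{7} = - \frac{1}{7} + \frac{K}{7}$)
$S{\left(-7 \right)} d{\left(8,-8 \right)} = 1 \left(- \frac{1}{7} + \frac{1}{7} \left(-8\right)\right) = 1 \left(- \frac{1}{7} - \frac{8}{7}\right) = 1 \left(- \frac{9}{7}\right) = - \frac{9}{7}$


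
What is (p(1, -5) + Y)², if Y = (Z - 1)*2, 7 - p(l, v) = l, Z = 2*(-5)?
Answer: 256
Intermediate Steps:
Z = -10
p(l, v) = 7 - l
Y = -22 (Y = (-10 - 1)*2 = -11*2 = -22)
(p(1, -5) + Y)² = ((7 - 1*1) - 22)² = ((7 - 1) - 22)² = (6 - 22)² = (-16)² = 256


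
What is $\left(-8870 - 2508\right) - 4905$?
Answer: $-16283$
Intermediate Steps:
$\left(-8870 - 2508\right) - 4905 = -11378 - 4905 = -16283$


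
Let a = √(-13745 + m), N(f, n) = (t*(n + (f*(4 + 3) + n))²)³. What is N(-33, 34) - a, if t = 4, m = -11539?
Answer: 1200343652992576 - 14*I*√129 ≈ 1.2003e+15 - 159.01*I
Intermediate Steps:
N(f, n) = 64*(2*n + 7*f)⁶ (N(f, n) = (4*(n + (f*(4 + 3) + n))²)³ = (4*(n + (f*7 + n))²)³ = (4*(n + (7*f + n))²)³ = (4*(n + (n + 7*f))²)³ = (4*(2*n + 7*f)²)³ = 64*(2*n + 7*f)⁶)
a = 14*I*√129 (a = √(-13745 - 11539) = √(-25284) = 14*I*√129 ≈ 159.01*I)
N(-33, 34) - a = 64*(2*34 + 7*(-33))⁶ - 14*I*√129 = 64*(68 - 231)⁶ - 14*I*√129 = 64*(-163)⁶ - 14*I*√129 = 64*18755369578009 - 14*I*√129 = 1200343652992576 - 14*I*√129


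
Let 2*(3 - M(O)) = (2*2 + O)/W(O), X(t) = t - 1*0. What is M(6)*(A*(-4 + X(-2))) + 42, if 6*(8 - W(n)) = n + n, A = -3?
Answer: 81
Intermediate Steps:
X(t) = t (X(t) = t + 0 = t)
W(n) = 8 - n/3 (W(n) = 8 - (n + n)/6 = 8 - n/3)
M(O) = 3 - (4 + O)/(2*(8 - O/3)) (M(O) = 3 - (2*2 + O)/(2*(8 - O/3)) = 3 - (4 + O)/(2*(8 - O/3)))
M(6)*(A*(-4 + X(-2))) + 42 = (3*(-44 + 3*6)/(2*(-24 + 6)))*(-3*(-4 - 2)) + 42 = ((3/2)*(-44 + 18)/(-18))*(-3*(-6)) + 42 = ((3/2)*(-1/18)*(-26))*18 + 42 = (13/6)*18 + 42 = 39 + 42 = 81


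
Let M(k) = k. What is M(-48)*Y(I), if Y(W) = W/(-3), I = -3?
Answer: -48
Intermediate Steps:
I = -3 (I = -1*3 = -3)
Y(W) = -W/3 (Y(W) = W*(-1/3) = -W/3)
M(-48)*Y(I) = -(-16)*(-3) = -48*1 = -48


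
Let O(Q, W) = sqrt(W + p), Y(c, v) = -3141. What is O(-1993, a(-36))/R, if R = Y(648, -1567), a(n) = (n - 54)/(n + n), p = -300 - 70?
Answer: -5*I*sqrt(59)/6282 ≈ -0.0061136*I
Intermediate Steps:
p = -370
a(n) = (-54 + n)/(2*n) (a(n) = (-54 + n)/((2*n)) = (-54 + n)*(1/(2*n)) = (-54 + n)/(2*n))
O(Q, W) = sqrt(-370 + W) (O(Q, W) = sqrt(W - 370) = sqrt(-370 + W))
R = -3141
O(-1993, a(-36))/R = sqrt(-370 + (1/2)*(-54 - 36)/(-36))/(-3141) = sqrt(-370 + (1/2)*(-1/36)*(-90))*(-1/3141) = sqrt(-370 + 5/4)*(-1/3141) = sqrt(-1475/4)*(-1/3141) = (5*I*sqrt(59)/2)*(-1/3141) = -5*I*sqrt(59)/6282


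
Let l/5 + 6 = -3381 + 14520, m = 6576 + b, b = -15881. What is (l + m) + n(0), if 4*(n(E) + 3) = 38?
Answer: 92733/2 ≈ 46367.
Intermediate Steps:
n(E) = 13/2 (n(E) = -3 + (1/4)*38 = -3 + 19/2 = 13/2)
m = -9305 (m = 6576 - 15881 = -9305)
l = 55665 (l = -30 + 5*(-3381 + 14520) = -30 + 5*11139 = -30 + 55695 = 55665)
(l + m) + n(0) = (55665 - 9305) + 13/2 = 46360 + 13/2 = 92733/2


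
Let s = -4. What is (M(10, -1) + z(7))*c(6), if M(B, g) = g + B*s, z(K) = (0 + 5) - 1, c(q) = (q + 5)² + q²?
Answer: -5809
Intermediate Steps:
c(q) = q² + (5 + q)² (c(q) = (5 + q)² + q² = q² + (5 + q)²)
z(K) = 4 (z(K) = 5 - 1 = 4)
M(B, g) = g - 4*B (M(B, g) = g + B*(-4) = g - 4*B)
(M(10, -1) + z(7))*c(6) = ((-1 - 4*10) + 4)*(6² + (5 + 6)²) = ((-1 - 40) + 4)*(36 + 11²) = (-41 + 4)*(36 + 121) = -37*157 = -5809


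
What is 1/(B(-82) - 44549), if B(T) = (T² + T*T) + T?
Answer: -1/31183 ≈ -3.2069e-5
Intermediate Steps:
B(T) = T + 2*T² (B(T) = (T² + T²) + T = 2*T² + T = T + 2*T²)
1/(B(-82) - 44549) = 1/(-82*(1 + 2*(-82)) - 44549) = 1/(-82*(1 - 164) - 44549) = 1/(-82*(-163) - 44549) = 1/(13366 - 44549) = 1/(-31183) = -1/31183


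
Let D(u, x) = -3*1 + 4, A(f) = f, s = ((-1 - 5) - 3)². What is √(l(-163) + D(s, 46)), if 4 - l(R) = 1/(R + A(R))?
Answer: √531706/326 ≈ 2.2368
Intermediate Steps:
s = 81 (s = (-6 - 3)² = (-9)² = 81)
D(u, x) = 1 (D(u, x) = -3 + 4 = 1)
l(R) = 4 - 1/(2*R) (l(R) = 4 - 1/(R + R) = 4 - 1/(2*R))
√(l(-163) + D(s, 46)) = √((4 - ½/(-163)) + 1) = √((4 - ½*(-1/163)) + 1) = √((4 + 1/326) + 1) = √(1305/326 + 1) = √(1631/326) = √531706/326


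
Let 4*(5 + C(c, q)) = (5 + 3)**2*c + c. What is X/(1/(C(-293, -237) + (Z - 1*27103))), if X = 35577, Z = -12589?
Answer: -6326764641/4 ≈ -1.5817e+9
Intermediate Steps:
C(c, q) = -5 + 65*c/4 (C(c, q) = -5 + ((5 + 3)**2*c + c)/4 = -5 + (8**2*c + c)/4 = -5 + (64*c + c)/4 = -5 + (65*c)/4 = -5 + 65*c/4)
X/(1/(C(-293, -237) + (Z - 1*27103))) = 35577/(1/((-5 + (65/4)*(-293)) + (-12589 - 1*27103))) = 35577/(1/((-5 - 19045/4) + (-12589 - 27103))) = 35577/(1/(-19065/4 - 39692)) = 35577/(1/(-177833/4)) = 35577/(-4/177833) = 35577*(-177833/4) = -6326764641/4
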